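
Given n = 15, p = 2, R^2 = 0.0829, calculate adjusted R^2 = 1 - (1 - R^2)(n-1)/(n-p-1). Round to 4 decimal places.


Adjusted R^2 = 1 - (1 - R^2) * (n-1)/(n-p-1).
(1 - R^2) = 0.9171.
(n-1)/(n-p-1) = 14/12.
(1 - R^2) * (n-1) = 0.9171 * 14 = 12.8394.
Divide by (n-p-1): 12.8394 / 12 = 1.0700.
Adj R^2 = 1 - 1.0700 = -0.0700.

-0.0700


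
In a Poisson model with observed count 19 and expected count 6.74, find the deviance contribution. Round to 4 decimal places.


y/mu = 19/6.74 = 2.818991 (approx.), and ln(19/6.74) = 1.036379.
y * ln(y/mu) = 19 * 1.036379 = 19.691201.
y - mu = 12.26.
D = 2 * (19.691201 - 12.26) = 14.862402, which rounds to 14.8624.

14.8624


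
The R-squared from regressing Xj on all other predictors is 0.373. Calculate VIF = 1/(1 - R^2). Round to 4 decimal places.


VIF = 1 / (1 - 0.373).
= 1 / 0.627 = 1.5949.

1.5949


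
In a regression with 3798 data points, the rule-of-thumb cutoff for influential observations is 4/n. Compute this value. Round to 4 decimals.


Using the rule of thumb:
Threshold = 4 / 3798 = 0.0011.

0.0011


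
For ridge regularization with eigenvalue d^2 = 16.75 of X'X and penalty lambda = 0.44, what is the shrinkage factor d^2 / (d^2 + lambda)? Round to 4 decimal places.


Compute the denominator: 16.75 + 0.44 = 17.1900.
Shrinkage factor = 16.75 / 17.1900 = 0.9744.

0.9744


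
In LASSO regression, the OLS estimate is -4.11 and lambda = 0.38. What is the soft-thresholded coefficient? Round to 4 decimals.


Absolute value: |-4.11| = 4.11.
Compare to lambda = 0.38.
Since |beta| > lambda, coefficient = sign(beta)*(|beta| - lambda) = -3.7300.

-3.7300


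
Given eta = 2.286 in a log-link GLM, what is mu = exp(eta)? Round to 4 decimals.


The inverse log link gives:
mu = exp(2.286) = 9.8355.

9.8355


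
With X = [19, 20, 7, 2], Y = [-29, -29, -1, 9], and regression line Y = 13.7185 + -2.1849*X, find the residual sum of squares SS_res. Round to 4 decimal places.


Compute predicted values, then residuals = yi - yhat_i.
Residuals: [-1.2054, 0.9795, 0.5758, -0.3487].
SSres = sum(residual^2) = 2.8655.

2.8655


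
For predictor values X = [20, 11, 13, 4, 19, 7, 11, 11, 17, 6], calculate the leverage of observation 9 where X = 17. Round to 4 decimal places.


Compute xbar = 11.9000 with n = 10 observations.
SXX = 266.9000.
Leverage = 1/10 + (17 - 11.9000)^2/266.9000 = 0.1975.

0.1975


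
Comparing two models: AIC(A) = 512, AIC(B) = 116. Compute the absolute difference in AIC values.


Absolute difference = |512 - 116| = 396.
The model with lower AIC (B) is preferred.

396


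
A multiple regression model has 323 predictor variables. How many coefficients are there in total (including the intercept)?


Each predictor gets one coefficient, plus one intercept.
Total parameters = 323 + 1 = 324.

324


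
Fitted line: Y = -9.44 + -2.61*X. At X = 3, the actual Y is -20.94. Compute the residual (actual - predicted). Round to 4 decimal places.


Predicted = -9.44 + -2.61 * 3 = -17.2700.
Residual = -20.94 - -17.2700 = -3.6700.

-3.6700


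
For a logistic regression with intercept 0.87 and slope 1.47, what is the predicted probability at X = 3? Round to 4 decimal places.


z = 0.87 + 1.47 * 3 = 5.2800.
Sigmoid: P = 1 / (1 + exp(-5.2800)) = 0.9949.

0.9949


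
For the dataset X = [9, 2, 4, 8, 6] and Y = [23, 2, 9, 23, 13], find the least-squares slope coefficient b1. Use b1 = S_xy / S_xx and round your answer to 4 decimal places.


Calculate xbar = 5.8000, ybar = 14.0000.
S_xx = 32.8000, S_xy = 103.0000.
Using b1 = S_xy / S_xx = 103.0000 / 32.8000, we get b1 = 3.1402.

3.1402


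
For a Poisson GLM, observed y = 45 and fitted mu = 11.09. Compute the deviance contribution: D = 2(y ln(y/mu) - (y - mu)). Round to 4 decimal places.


y/mu = 45/11.09 = 4.057710 (approx.), and ln(45/11.09) = 1.400619.
y * ln(y/mu) = 45 * 1.400619 = 63.027855.
y - mu = 33.91.
D = 2 * (63.027855 - 33.91) = 58.235710, which rounds to 58.2357.

58.2357


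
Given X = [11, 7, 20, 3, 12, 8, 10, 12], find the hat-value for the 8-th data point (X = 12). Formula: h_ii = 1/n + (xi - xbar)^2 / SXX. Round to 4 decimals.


Mean of X: xbar = 10.3750.
SXX = 169.8750.
For X = 12: h = 1/8 + (12 - 10.3750)^2/169.8750 = 0.1405.

0.1405


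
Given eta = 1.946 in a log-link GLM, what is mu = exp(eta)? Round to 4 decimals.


Apply the inverse link:
mu = e^1.946 = 7.0006.

7.0006


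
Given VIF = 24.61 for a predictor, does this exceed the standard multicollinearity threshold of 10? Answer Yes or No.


Check: VIF = 24.61 vs threshold = 10.
Since 24.61 >= 10, the answer is Yes.

Yes


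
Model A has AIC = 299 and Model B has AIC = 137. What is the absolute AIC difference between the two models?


Compute |299 - 137| = 162.
Model B has the smaller AIC.

162


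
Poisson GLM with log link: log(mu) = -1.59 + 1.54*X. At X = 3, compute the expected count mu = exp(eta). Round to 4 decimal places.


eta = -1.59 + 1.54 * 3 = 3.0300.
mu = exp(3.0300) = 20.6972.

20.6972


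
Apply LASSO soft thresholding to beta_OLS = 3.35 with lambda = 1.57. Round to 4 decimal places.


Check: |3.35| = 3.35 vs lambda = 1.57.
Since |beta| > lambda, coefficient = sign(beta)*(|beta| - lambda) = 1.7800.
Soft-thresholded coefficient = 1.7800.

1.7800


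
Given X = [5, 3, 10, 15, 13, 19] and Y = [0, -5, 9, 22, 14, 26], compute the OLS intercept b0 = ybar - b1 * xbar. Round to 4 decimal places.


First find the slope: b1 = 1.9802.
Means: xbar = 10.8333, ybar = 11.0000.
b0 = ybar - b1 * xbar = 11.0000 - 1.9802 * 10.8333 = -10.4518.

-10.4518


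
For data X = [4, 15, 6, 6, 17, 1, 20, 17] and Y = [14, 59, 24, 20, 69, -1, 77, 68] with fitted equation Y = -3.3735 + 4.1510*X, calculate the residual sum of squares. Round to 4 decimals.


Predicted values from Y = -3.3735 + 4.1510*X.
Residuals: [0.7695, 0.1085, 2.4675, -1.5325, 1.8065, -1.7775, -2.6465, 0.8065].
SSres = 23.1184.

23.1184


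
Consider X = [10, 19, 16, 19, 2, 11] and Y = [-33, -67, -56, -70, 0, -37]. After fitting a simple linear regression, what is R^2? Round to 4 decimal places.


Fit the OLS line: b0 = 7.5896, b1 = -4.0070.
SSres = 5.4895.
SStot = 3454.8333.
R^2 = 1 - 5.4895/3454.8333 = 0.9984.

0.9984


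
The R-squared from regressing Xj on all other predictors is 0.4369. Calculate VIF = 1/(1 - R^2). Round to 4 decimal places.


Using VIF = 1/(1 - R^2_j):
1 - 0.4369 = 0.5631.
VIF = 1.7759.

1.7759


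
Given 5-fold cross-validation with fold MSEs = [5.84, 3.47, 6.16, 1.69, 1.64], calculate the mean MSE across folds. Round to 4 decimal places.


Add all fold MSEs: 18.8000.
Divide by k = 5: 18.8000/5 = 3.7600.

3.7600


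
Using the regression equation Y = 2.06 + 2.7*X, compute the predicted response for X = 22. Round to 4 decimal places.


Predicted value:
Y = 2.06 + (2.7)(22) = 2.06 + 59.4000 = 61.4600.

61.4600


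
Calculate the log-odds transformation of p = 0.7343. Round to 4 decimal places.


Compute the odds: 0.7343/0.2657 = 2.7636.
Take the natural log: ln(2.7636) = 1.0165.

1.0165


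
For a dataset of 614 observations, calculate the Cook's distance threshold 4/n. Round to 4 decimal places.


Cook's distance cutoff = 4/n = 4/614.
= 0.0065.

0.0065


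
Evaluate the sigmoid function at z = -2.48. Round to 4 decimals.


Compute exp(2.4800) = 11.9413.
Sigmoid = 1 / (1 + 11.9413) = 1 / 12.9413 = 0.0773.

0.0773


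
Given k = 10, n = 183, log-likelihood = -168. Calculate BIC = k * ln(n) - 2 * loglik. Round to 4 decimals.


ln(183) = 5.209486.
k * ln(n) = 10 * 5.209486 = 52.094860.
-2L = 336.
BIC = 52.094860 + 336 = 388.094860, which rounds to 388.0949.

388.0949


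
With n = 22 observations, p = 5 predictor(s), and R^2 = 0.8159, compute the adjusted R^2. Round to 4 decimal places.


Adjusted R^2 = 1 - (1 - R^2) * (n-1)/(n-p-1).
(1 - R^2) = 0.1841.
(n-1)/(n-p-1) = 21/16.
(1 - R^2) * (n-1) = 0.1841 * 21 = 3.8661.
Divide by (n-p-1): 3.8661 / 16 = 0.2416.
Adj R^2 = 1 - 0.2416 = 0.7584.

0.7584


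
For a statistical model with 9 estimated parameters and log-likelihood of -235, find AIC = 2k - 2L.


AIC = 2k - 2*loglik = 2(9) - 2(-235).
= 18 + 470 = 488.

488


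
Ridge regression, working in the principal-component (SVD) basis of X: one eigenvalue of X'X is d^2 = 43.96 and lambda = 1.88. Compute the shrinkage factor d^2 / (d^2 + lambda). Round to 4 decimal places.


Compute the denominator: 43.96 + 1.88 = 45.8400.
Shrinkage factor = 43.96 / 45.8400 = 0.9590.

0.9590


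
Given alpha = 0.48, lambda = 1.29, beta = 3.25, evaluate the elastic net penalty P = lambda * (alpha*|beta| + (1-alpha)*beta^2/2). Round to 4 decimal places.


L1 component = 0.48 * |3.25| = 1.5600.
L2 component = 0.52 * 3.25^2 / 2 = 2.7463.
Penalty = 1.29 * (1.5600 + 2.7463) = 1.29 * 4.3063 = 5.5551.

5.5551


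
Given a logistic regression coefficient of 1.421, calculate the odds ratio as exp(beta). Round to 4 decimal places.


exp(1.421) = 4.1413.
So the odds ratio is 4.1413.

4.1413


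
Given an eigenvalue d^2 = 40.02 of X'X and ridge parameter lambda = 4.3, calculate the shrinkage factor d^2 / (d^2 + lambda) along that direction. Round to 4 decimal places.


d^2 + lambda = 40.02 + 4.3 = 44.3200.
Shrinkage factor = 40.02/44.3200 = 0.9030.

0.9030


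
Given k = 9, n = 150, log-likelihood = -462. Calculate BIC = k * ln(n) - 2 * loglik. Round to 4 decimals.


Compute k*ln(n) = 9*ln(150) = 9*5.010635 = 45.095715.
Then -2*loglik = 924.
BIC = 45.095715 + 924 = 969.095715, which rounds to 969.0957.

969.0957


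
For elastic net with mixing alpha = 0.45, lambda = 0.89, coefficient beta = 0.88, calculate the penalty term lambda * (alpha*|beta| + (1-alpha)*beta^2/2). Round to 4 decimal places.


L1 component = 0.45 * |0.88| = 0.3960.
L2 component = 0.55 * 0.88^2 / 2 = 0.2130.
Penalty = 0.89 * (0.3960 + 0.2130) = 0.89 * 0.6090 = 0.5420.

0.5420


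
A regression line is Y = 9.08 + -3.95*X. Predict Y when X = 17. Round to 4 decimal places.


Substitute X = 17 into the equation:
Y = 9.08 + -3.95 * 17 = 9.08 + -67.1500 = -58.0700.

-58.0700


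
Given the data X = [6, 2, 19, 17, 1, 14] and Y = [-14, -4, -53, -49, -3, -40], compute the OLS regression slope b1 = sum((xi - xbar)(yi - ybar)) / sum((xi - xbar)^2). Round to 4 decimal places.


Calculate xbar = 9.8333, ybar = -27.1667.
S_xx = 306.8333, S_xy = -892.1667.
Using b1 = S_xy / S_xx = -892.1667 / 306.8333, we get b1 = -2.9077.

-2.9077


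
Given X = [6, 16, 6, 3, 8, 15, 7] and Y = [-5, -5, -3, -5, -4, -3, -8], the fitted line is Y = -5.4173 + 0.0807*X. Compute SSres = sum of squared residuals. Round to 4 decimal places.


Predicted values from Y = -5.4173 + 0.0807*X.
Residuals: [-0.0669, -0.8739, 1.9331, 0.1752, 0.7717, 1.2068, -3.1476].
SSres = 16.4950.

16.4950


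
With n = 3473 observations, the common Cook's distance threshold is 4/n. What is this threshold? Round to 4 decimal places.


Using the rule of thumb:
Threshold = 4 / 3473 = 0.0012.

0.0012


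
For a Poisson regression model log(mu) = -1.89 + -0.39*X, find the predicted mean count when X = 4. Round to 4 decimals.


eta = -1.89 + -0.39 * 4 = -3.4500.
mu = exp(-3.4500) = 0.0317.

0.0317


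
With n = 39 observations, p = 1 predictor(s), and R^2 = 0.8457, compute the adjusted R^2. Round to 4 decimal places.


Using the formula:
(1 - 0.8457) = 0.1543.
Multiply by 38/37: 0.1543 * 38 = 5.8634, then 5.8634 / 37 = 0.1585.
Adj R^2 = 1 - 0.1585 = 0.8415.

0.8415


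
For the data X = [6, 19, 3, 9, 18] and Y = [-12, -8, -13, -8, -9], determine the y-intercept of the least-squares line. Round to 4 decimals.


Compute b1 = 0.2573 from the OLS formula.
With xbar = 11.0000 and ybar = -10.0000, the intercept is:
b0 = -10.0000 - 0.2573 * 11.0000 = -12.8301.

-12.8301


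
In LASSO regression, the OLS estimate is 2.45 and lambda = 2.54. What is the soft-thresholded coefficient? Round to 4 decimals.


Check: |2.45| = 2.45 vs lambda = 2.54.
Since |beta| <= lambda, the coefficient is set to 0.
Soft-thresholded coefficient = 0.0000.

0.0000


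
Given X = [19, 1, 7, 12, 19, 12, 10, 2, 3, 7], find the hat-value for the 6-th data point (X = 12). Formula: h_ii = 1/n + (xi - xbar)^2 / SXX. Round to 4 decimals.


n = 10, xbar = 9.2000.
SXX = sum((xi - xbar)^2) = 375.6000.
h = 1/10 + (12 - 9.2000)^2 / 375.6000 = 0.1209.

0.1209


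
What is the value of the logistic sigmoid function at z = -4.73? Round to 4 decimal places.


Compute exp(4.7300) = 113.2956.
Sigmoid = 1 / (1 + 113.2956) = 1 / 114.2956 = 0.0087.

0.0087


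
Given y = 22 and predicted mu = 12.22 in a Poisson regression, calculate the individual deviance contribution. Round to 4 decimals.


y/mu = 22/12.22 = 1.800327 (approx.), and ln(22/12.22) = 0.587968.
y * ln(y/mu) = 22 * 0.587968 = 12.935296.
y - mu = 9.78.
D = 2 * (12.935296 - 9.78) = 6.310592, which rounds to 6.3106.

6.3106


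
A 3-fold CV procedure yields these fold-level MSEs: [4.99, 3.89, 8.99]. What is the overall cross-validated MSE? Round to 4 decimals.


Total MSE across folds = 17.8700.
CV-MSE = 17.8700/3 = 5.9567.

5.9567


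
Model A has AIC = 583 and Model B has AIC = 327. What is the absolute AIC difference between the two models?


|AIC_A - AIC_B| = |583 - 327| = 256.
Model B is preferred (lower AIC).

256


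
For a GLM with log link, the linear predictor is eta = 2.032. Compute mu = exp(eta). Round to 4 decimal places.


mu = exp(eta) = exp(2.032).
= 7.6293.

7.6293


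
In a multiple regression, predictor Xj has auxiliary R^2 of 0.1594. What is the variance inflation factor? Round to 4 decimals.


Denominator: 1 - 0.1594 = 0.8406.
VIF = 1 / 0.8406 = 1.1896.

1.1896


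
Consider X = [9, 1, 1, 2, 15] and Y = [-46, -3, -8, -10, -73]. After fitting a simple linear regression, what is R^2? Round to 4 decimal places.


Fit the OLS line: b0 = -0.7216, b1 = -4.8711.
SSres = 15.4227.
SStot = 3698.0000.
R^2 = 1 - 15.4227/3698.0000 = 0.9958.

0.9958


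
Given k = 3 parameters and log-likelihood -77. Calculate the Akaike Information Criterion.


AIC = 2*3 - 2*(-77).
= 6 + 154 = 160.

160


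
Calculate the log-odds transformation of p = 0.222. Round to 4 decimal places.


The odds are p/(1-p) = 0.222 / 0.778 = 0.2853.
logit(p) = ln(0.2853) = -1.2540.

-1.2540


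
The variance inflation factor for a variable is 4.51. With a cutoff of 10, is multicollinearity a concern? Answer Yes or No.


Check: VIF = 4.51 vs threshold = 10.
Since 4.51 < 10, the answer is No.

No


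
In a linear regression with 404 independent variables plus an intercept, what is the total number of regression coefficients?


Each predictor gets one coefficient, plus one intercept.
Total parameters = 404 + 1 = 405.

405


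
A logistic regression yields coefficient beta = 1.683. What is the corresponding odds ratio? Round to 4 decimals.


exp(1.683) = 5.3817.
So the odds ratio is 5.3817.

5.3817


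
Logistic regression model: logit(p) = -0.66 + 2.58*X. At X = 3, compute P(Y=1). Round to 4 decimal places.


z = -0.66 + 2.58 * 3 = 7.0800.
Sigmoid: P = 1 / (1 + exp(-7.0800)) = 0.9992.

0.9992


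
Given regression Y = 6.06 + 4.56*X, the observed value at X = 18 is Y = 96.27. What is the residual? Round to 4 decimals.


Compute yhat = 6.06 + (4.56)(18) = 88.1400.
Residual = actual - predicted = 96.27 - 88.1400 = 8.1300.

8.1300


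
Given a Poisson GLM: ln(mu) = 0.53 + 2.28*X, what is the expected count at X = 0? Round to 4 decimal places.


Linear predictor: eta = 0.53 + (2.28)(0) = 0.5300.
Expected count: mu = exp(0.5300) = 1.6989.

1.6989


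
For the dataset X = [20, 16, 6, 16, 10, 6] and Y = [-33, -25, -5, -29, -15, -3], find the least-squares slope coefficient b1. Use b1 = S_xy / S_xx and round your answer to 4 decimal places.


First compute the means: xbar = 12.3333, ybar = -18.3333.
Then S_xx = sum((xi - xbar)^2) = 171.3333.
S_xy = sum((xi - xbar)(yi - ybar)) = -365.3333.
b1 = S_xy / S_xx = -365.3333 / 171.3333 = -2.1323.

-2.1323


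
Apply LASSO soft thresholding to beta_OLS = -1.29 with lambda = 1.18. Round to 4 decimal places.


|beta_OLS| = 1.29.
lambda = 1.18.
Since |beta| > lambda, coefficient = sign(beta)*(|beta| - lambda) = -0.1100.
Result = -0.1100.

-0.1100


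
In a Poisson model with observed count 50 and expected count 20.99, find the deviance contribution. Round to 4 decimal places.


y/mu = 50/20.99 = 2.382087 (approx.), and ln(50/20.99) = 0.867977.
y * ln(y/mu) = 50 * 0.867977 = 43.398850.
y - mu = 29.01.
D = 2 * (43.398850 - 29.01) = 28.777700, which rounds to 28.7777.

28.7777


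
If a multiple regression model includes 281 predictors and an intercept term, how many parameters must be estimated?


Including the intercept, the model has 281 predictor coefficients + 1 intercept.
Total = 282.

282


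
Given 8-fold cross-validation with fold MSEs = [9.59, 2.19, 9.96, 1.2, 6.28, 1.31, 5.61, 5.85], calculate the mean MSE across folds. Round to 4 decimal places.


Total MSE across folds = 41.9900.
CV-MSE = 41.9900/8 = 5.2488.

5.2488


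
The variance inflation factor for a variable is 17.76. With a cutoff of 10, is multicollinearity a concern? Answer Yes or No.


The threshold is 10.
VIF = 17.76 is >= 10.
Multicollinearity indication: Yes.

Yes


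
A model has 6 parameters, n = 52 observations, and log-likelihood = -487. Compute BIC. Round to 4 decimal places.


k * ln(n) = 6 * ln(52) = 6 * 3.951244 = 23.707464.
-2 * loglik = -2 * (-487) = 974.
BIC = 23.707464 + 974 = 997.707464, which rounds to 997.7075.

997.7075


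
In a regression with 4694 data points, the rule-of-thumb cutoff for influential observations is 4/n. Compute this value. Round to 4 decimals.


Using the rule of thumb:
Threshold = 4 / 4694 = 0.0009.

0.0009


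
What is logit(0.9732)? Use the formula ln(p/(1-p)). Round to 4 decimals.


The odds are p/(1-p) = 0.9732 / 0.0268 = 36.3134.
logit(p) = ln(36.3134) = 3.5922.

3.5922


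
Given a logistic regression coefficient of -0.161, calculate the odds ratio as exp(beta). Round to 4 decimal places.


exp(-0.161) = 0.8513.
So the odds ratio is 0.8513.

0.8513


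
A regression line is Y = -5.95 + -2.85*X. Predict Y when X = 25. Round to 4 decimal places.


Substitute X = 25 into the equation:
Y = -5.95 + -2.85 * 25 = -5.95 + -71.2500 = -77.2000.

-77.2000


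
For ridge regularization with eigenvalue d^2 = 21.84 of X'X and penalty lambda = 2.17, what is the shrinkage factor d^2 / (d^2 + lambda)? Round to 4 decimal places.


d^2 + lambda = 21.84 + 2.17 = 24.0100.
Shrinkage factor = 21.84/24.0100 = 0.9096.

0.9096


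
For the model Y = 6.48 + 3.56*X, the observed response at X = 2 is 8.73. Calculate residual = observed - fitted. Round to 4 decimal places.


Fitted value at X = 2 is yhat = 6.48 + 3.56*2 = 13.6000.
Residual = 8.73 - 13.6000 = -4.8700.

-4.8700


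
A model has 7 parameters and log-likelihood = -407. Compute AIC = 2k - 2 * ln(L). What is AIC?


AIC = 2*7 - 2*(-407).
= 14 + 814 = 828.

828


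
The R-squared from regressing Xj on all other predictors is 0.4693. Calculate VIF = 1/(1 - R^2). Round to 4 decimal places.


VIF = 1 / (1 - 0.4693).
= 1 / 0.5307 = 1.8843.

1.8843


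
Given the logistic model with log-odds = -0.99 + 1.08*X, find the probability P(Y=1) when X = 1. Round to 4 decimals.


z = -0.99 + 1.08 * 1 = 0.0900.
Sigmoid: P = 1 / (1 + exp(-0.0900)) = 0.5225.

0.5225


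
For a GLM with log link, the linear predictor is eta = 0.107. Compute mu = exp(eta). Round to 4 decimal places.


mu = exp(eta) = exp(0.107).
= 1.1129.

1.1129


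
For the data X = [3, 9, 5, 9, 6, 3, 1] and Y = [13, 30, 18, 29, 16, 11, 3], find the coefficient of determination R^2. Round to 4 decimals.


After computing the OLS fit (b0=1.3266, b1=3.0754):
SSres = 25.1055, SStot = 562.8571.
R^2 = 1 - 25.1055/562.8571 = 0.9554.

0.9554


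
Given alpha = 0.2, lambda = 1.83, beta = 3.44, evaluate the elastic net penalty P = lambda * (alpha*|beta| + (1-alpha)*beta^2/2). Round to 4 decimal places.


Compute:
L1 = 0.2 * 3.44 = 0.6880.
L2 = 0.8 * 3.44^2 / 2 = 4.7334.
Penalty = 1.83 * (0.6880 + 4.7334) = 9.9212.

9.9212


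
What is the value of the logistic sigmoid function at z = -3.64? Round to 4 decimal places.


First, exp(3.6400) = 38.0918.
Then sigma(z) = 1/(1 + 38.0918) = 0.0256.

0.0256


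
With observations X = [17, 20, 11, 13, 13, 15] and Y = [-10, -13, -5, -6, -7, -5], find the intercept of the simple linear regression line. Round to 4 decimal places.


First find the slope: b1 = -0.8833.
Means: xbar = 14.8333, ybar = -7.6667.
b0 = ybar - b1 * xbar = -7.6667 - -0.8833 * 14.8333 = 5.4353.

5.4353


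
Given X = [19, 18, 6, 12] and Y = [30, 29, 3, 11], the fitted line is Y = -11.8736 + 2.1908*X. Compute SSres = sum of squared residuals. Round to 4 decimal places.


Compute predicted values, then residuals = yi - yhat_i.
Residuals: [0.2484, 1.4392, 1.7288, -3.4160].
SSres = sum(residual^2) = 16.7908.

16.7908


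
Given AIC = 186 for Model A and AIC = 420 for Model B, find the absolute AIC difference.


Compute |186 - 420| = 234.
Model A has the smaller AIC.

234


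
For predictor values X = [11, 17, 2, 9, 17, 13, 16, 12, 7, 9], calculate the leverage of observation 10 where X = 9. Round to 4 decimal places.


Compute xbar = 11.3000 with n = 10 observations.
SXX = 206.1000.
Leverage = 1/10 + (9 - 11.3000)^2/206.1000 = 0.1257.

0.1257


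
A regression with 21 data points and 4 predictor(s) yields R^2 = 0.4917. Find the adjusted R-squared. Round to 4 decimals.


Using the formula:
(1 - 0.4917) = 0.5083.
Multiply by 20/16: 0.5083 * 20 = 10.1660, then 10.1660 / 16 = 0.6354.
Adj R^2 = 1 - 0.6354 = 0.3646.

0.3646


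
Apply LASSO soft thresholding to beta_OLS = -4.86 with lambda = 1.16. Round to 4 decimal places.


|beta_OLS| = 4.86.
lambda = 1.16.
Since |beta| > lambda, coefficient = sign(beta)*(|beta| - lambda) = -3.7000.
Result = -3.7000.

-3.7000


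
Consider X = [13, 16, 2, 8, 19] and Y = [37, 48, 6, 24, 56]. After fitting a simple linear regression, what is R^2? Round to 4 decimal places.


After computing the OLS fit (b0=0.0530, b1=2.9437):
SSres = 2.6258, SStot = 1572.8000.
R^2 = 1 - 2.6258/1572.8000 = 0.9983.

0.9983


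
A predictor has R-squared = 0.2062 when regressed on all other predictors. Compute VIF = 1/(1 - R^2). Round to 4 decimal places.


Using VIF = 1/(1 - R^2_j):
1 - 0.2062 = 0.7938.
VIF = 1.2598.

1.2598


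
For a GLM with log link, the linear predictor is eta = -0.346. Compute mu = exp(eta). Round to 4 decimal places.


mu = exp(eta) = exp(-0.346).
= 0.7075.

0.7075


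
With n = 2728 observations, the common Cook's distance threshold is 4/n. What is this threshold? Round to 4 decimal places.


Using the rule of thumb:
Threshold = 4 / 2728 = 0.0015.

0.0015


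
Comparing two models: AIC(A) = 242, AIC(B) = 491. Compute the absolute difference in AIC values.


Compute |242 - 491| = 249.
Model A has the smaller AIC.

249


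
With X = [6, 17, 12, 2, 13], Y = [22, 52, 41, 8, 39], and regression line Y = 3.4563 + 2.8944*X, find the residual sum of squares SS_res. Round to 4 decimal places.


Predicted values from Y = 3.4563 + 2.8944*X.
Residuals: [1.1773, -0.6611, 2.8109, -1.2451, -2.0835].
SSres = 15.6155.

15.6155


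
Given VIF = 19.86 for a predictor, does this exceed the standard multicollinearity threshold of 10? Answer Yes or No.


Compare VIF = 19.86 to the threshold of 10.
19.86 >= 10, so the answer is Yes.

Yes


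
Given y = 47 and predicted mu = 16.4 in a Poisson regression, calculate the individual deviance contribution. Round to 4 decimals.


Compute y*ln(y/mu) = 47*ln(47/16.4) = 47*1.052866 = 49.484702.
y - mu = 30.6.
D = 2*(49.484702 - (30.6)) = 37.769404, which rounds to 37.7694.

37.7694


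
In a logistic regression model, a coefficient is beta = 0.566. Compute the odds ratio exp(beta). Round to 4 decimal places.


exp(0.566) = 1.7612.
So the odds ratio is 1.7612.

1.7612


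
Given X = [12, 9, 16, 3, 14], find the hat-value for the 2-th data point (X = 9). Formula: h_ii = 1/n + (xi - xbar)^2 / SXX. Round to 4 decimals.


n = 5, xbar = 10.8000.
SXX = sum((xi - xbar)^2) = 102.8000.
h = 1/5 + (9 - 10.8000)^2 / 102.8000 = 0.2315.

0.2315


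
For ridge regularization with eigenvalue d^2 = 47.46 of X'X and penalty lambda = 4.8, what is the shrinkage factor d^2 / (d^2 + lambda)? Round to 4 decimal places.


Denominator = d^2 + lambda = 47.46 + 4.8 = 52.2600.
Shrinkage = 47.46 / 52.2600 = 0.9082.

0.9082


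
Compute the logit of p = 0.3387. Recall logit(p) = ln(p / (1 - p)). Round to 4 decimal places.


1 - p = 0.6613.
p/(1-p) = 0.5122.
logit = ln(0.5122) = -0.6691.

-0.6691


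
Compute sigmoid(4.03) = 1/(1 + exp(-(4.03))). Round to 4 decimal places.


Compute exp(-4.0300) = 0.0178.
Sigmoid = 1 / (1 + 0.0178) = 1 / 1.0178 = 0.9825.

0.9825


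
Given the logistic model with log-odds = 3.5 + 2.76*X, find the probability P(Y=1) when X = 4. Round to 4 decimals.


z = 3.5 + 2.76 * 4 = 14.5400.
Sigmoid: P = 1 / (1 + exp(-14.5400)) = 1.0000.

1.0000


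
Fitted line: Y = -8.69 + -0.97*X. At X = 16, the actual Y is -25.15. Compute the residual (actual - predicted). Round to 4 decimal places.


Fitted value at X = 16 is yhat = -8.69 + -0.97*16 = -24.2100.
Residual = -25.15 - -24.2100 = -0.9400.

-0.9400


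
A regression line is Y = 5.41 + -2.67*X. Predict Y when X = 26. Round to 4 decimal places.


Plug X = 26 into Y = 5.41 + -2.67*X:
Y = 5.41 + -69.4200 = -64.0100.

-64.0100


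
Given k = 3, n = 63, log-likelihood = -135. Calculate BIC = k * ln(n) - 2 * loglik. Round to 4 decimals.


k * ln(n) = 3 * ln(63) = 3 * 4.143135 = 12.429405.
-2 * loglik = -2 * (-135) = 270.
BIC = 12.429405 + 270 = 282.429405, which rounds to 282.4294.

282.4294


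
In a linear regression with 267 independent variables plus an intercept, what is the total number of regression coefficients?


Each predictor gets one coefficient, plus one intercept.
Total parameters = 267 + 1 = 268.

268


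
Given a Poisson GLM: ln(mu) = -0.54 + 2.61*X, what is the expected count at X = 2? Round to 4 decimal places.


Linear predictor: eta = -0.54 + (2.61)(2) = 4.6800.
Expected count: mu = exp(4.6800) = 107.7701.

107.7701


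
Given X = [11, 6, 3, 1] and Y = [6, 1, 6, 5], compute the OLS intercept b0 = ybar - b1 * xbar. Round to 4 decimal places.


The slope is b1 = 0.0088.
Sample means are xbar = 5.2500 and ybar = 4.5000.
Intercept: b0 = 4.5000 - (0.0088)(5.2500) = 4.4537.

4.4537


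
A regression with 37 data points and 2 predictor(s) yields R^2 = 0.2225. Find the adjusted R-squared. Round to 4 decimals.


Using the formula:
(1 - 0.2225) = 0.7775.
Multiply by 36/34: 0.7775 * 36 = 27.9900, then 27.9900 / 34 = 0.8232.
Adj R^2 = 1 - 0.8232 = 0.1768.

0.1768


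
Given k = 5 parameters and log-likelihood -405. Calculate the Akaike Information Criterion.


AIC = 2k - 2*loglik = 2(5) - 2(-405).
= 10 + 810 = 820.

820


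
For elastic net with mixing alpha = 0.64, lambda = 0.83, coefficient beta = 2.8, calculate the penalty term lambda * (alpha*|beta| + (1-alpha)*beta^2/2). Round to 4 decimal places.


alpha * |beta| = 0.64 * 2.8 = 1.7920.
(1-alpha) * beta^2/2 = 0.36 * 7.8400/2 = 1.4112.
Total = 0.83 * (1.7920 + 1.4112) = 2.6587.

2.6587


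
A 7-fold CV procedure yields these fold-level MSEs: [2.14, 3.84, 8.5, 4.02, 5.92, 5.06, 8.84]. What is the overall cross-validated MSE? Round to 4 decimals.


Total MSE across folds = 38.3200.
CV-MSE = 38.3200/7 = 5.4743.

5.4743


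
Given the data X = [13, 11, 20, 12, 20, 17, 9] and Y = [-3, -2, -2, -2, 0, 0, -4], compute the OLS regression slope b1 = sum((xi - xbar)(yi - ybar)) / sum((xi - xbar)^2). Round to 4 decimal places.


The sample means are xbar = 14.5714 and ybar = -1.8571.
Compute S_xx = 117.7143 and S_xy = 28.4286.
Slope b1 = S_xy / S_xx = 28.4286 / 117.7143 = 0.2415.

0.2415


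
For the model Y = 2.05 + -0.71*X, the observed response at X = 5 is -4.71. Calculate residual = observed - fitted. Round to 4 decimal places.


Predicted = 2.05 + -0.71 * 5 = -1.5000.
Residual = -4.71 - -1.5000 = -3.2100.

-3.2100


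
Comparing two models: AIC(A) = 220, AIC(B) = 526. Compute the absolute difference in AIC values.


Absolute difference = |220 - 526| = 306.
The model with lower AIC (A) is preferred.

306


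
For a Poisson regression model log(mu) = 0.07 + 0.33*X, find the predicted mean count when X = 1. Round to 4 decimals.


Compute eta = 0.07 + 0.33 * 1 = 0.4000.
Apply inverse link: mu = e^0.4000 = 1.4918.

1.4918


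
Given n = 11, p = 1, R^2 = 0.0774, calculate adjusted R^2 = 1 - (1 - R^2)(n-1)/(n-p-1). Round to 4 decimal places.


Adjusted R^2 = 1 - (1 - R^2) * (n-1)/(n-p-1).
(1 - R^2) = 0.9226.
(n-1)/(n-p-1) = 10/9.
(1 - R^2) * (n-1) = 0.9226 * 10 = 9.2260.
Divide by (n-p-1): 9.2260 / 9 = 1.0251.
Adj R^2 = 1 - 1.0251 = -0.0251.

-0.0251


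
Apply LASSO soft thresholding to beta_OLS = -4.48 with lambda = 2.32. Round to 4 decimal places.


Check: |-4.48| = 4.48 vs lambda = 2.32.
Since |beta| > lambda, coefficient = sign(beta)*(|beta| - lambda) = -2.1600.
Soft-thresholded coefficient = -2.1600.

-2.1600


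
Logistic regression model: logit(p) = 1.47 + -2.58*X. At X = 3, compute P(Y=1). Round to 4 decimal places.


Compute z = 1.47 + (-2.58)(3) = -6.2700.
exp(-z) = 528.4774.
P = 1/(1 + 528.4774) = 0.0019.

0.0019


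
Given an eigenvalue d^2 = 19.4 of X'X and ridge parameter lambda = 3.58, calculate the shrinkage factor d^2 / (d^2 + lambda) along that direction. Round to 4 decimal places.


Compute the denominator: 19.4 + 3.58 = 22.9800.
Shrinkage factor = 19.4 / 22.9800 = 0.8442.

0.8442


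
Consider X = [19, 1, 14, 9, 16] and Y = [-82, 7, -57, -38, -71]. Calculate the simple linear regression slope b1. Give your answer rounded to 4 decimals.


Calculate xbar = 11.8000, ybar = -48.2000.
S_xx = 198.8000, S_xy = -983.2000.
Using b1 = S_xy / S_xx = -983.2000 / 198.8000, we get b1 = -4.9457.

-4.9457


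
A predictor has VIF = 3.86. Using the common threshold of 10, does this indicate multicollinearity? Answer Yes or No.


Check: VIF = 3.86 vs threshold = 10.
Since 3.86 < 10, the answer is No.

No


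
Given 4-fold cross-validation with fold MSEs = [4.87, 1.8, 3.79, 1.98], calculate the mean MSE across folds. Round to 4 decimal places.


Total MSE across folds = 12.4400.
CV-MSE = 12.4400/4 = 3.1100.

3.1100


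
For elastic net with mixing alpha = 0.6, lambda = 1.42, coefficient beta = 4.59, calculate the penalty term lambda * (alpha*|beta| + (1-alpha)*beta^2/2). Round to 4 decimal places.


L1 component = 0.6 * |4.59| = 2.7540.
L2 component = 0.4 * 4.59^2 / 2 = 4.2136.
Penalty = 1.42 * (2.7540 + 4.2136) = 1.42 * 6.9676 = 9.8940.

9.8940


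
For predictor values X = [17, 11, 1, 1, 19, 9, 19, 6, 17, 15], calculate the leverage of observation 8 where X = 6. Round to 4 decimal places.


Compute xbar = 11.5000 with n = 10 observations.
SXX = 442.5000.
Leverage = 1/10 + (6 - 11.5000)^2/442.5000 = 0.1684.

0.1684


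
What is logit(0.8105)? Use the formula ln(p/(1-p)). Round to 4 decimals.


1 - p = 0.1895.
p/(1-p) = 4.2770.
logit = ln(4.2770) = 1.4533.

1.4533


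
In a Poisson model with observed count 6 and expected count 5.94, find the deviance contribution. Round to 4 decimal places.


y/mu = 6/5.94 = 1.010101 (approx.), and ln(6/5.94) = 0.010050.
y * ln(y/mu) = 6 * 0.010050 = 0.060300.
y - mu = 0.06.
D = 2 * (0.060300 - 0.06) = 0.000600, which rounds to 0.0006.

0.0006


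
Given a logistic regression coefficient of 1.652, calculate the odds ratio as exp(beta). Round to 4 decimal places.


Odds ratio = exp(beta) = exp(1.652).
= 5.2174.

5.2174


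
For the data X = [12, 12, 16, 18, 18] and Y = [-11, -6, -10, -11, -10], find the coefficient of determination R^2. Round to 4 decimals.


Fit the OLS line: b0 = -4.4783, b1 = -0.3370.
SSres = 13.0217.
SStot = 17.2000.
R^2 = 1 - 13.0217/17.2000 = 0.2429.

0.2429


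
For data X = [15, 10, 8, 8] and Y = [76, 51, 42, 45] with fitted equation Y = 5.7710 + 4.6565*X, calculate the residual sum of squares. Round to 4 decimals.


For each point, residual = actual - predicted.
Residuals: [0.3815, -1.3360, -1.0230, 1.9770].
Sum of squared residuals = 6.8855.

6.8855


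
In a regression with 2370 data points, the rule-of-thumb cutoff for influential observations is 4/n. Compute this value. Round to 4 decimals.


Cook's distance cutoff = 4/n = 4/2370.
= 0.0017.

0.0017


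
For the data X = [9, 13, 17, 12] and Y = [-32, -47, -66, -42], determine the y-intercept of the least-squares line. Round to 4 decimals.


First find the slope: b1 = -4.2977.
Means: xbar = 12.7500, ybar = -46.7500.
b0 = ybar - b1 * xbar = -46.7500 - -4.2977 * 12.7500 = 8.0458.

8.0458


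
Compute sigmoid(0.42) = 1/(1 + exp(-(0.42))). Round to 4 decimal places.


Compute exp(-0.4200) = 0.6570.
Sigmoid = 1 / (1 + 0.6570) = 1 / 1.6570 = 0.6035.

0.6035


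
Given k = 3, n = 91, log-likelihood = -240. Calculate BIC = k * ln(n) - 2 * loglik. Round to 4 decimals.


ln(91) = 4.510860.
k * ln(n) = 3 * 4.510860 = 13.532580.
-2L = 480.
BIC = 13.532580 + 480 = 493.532580, which rounds to 493.5326.

493.5326


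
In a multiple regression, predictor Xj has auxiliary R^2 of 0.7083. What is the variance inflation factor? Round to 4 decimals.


Denominator: 1 - 0.7083 = 0.2917.
VIF = 1 / 0.2917 = 3.4282.

3.4282


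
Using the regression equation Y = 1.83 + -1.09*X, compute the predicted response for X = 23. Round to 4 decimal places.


Plug X = 23 into Y = 1.83 + -1.09*X:
Y = 1.83 + -25.0700 = -23.2400.

-23.2400


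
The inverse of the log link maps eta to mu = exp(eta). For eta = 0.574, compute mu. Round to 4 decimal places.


The inverse log link gives:
mu = exp(0.574) = 1.7754.

1.7754


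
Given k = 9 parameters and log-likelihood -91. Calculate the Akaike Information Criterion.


Compute:
2k = 2*9 = 18.
-2*loglik = -2*(-91) = 182.
AIC = 18 + 182 = 200.

200


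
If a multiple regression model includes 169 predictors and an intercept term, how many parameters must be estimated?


Total coefficients = number of predictors + 1 (for the intercept).
= 169 + 1 = 170.

170


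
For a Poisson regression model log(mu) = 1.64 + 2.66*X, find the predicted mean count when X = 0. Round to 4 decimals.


eta = 1.64 + 2.66 * 0 = 1.6400.
mu = exp(1.6400) = 5.1552.

5.1552


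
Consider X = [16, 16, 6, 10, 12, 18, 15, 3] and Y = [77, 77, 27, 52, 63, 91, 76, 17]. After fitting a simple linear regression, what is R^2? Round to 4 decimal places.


After computing the OLS fit (b0=1.1515, b1=4.9040):
SSres = 44.1768, SStot = 4806.0000.
R^2 = 1 - 44.1768/4806.0000 = 0.9908.

0.9908


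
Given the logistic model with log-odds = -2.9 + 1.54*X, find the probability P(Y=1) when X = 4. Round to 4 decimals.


Linear predictor: z = -2.9 + 1.54 * 4 = 3.2600.
P = 1/(1 + exp(-3.2600)) = 1/(1 + 0.0384) = 0.9630.

0.9630


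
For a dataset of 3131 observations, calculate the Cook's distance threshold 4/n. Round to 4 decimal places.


The threshold is 4/n.
4/3131 = 0.0013.

0.0013


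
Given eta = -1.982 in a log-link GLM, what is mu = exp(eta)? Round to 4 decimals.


Apply the inverse link:
mu = e^-1.982 = 0.1378.

0.1378


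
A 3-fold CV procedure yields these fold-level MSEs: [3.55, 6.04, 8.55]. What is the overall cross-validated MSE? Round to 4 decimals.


Add all fold MSEs: 18.1400.
Divide by k = 3: 18.1400/3 = 6.0467.

6.0467


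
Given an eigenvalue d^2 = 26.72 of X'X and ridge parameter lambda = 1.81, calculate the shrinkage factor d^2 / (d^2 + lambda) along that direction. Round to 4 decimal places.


Denominator = d^2 + lambda = 26.72 + 1.81 = 28.5300.
Shrinkage = 26.72 / 28.5300 = 0.9366.

0.9366


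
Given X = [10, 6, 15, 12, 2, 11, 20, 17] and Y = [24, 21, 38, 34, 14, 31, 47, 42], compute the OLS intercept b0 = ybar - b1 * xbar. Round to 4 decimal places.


The slope is b1 = 1.8881.
Sample means are xbar = 11.6250 and ybar = 31.3750.
Intercept: b0 = 31.3750 - (1.8881)(11.6250) = 9.4262.

9.4262


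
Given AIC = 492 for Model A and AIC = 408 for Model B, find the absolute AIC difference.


|AIC_A - AIC_B| = |492 - 408| = 84.
Model B is preferred (lower AIC).

84


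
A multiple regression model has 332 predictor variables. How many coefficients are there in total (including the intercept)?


Each predictor gets one coefficient, plus one intercept.
Total parameters = 332 + 1 = 333.

333


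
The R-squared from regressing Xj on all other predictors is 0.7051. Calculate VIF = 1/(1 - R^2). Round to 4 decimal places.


Using VIF = 1/(1 - R^2_j):
1 - 0.7051 = 0.2949.
VIF = 3.3910.

3.3910


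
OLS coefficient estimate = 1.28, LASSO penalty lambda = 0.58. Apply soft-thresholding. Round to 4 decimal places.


Check: |1.28| = 1.28 vs lambda = 0.58.
Since |beta| > lambda, coefficient = sign(beta)*(|beta| - lambda) = 0.7000.
Soft-thresholded coefficient = 0.7000.

0.7000


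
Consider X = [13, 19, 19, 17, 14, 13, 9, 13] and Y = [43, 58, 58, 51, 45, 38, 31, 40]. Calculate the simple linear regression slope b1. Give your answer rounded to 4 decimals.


First compute the means: xbar = 14.6250, ybar = 45.5000.
Then S_xx = sum((xi - xbar)^2) = 83.8750.
S_xy = sum((xi - xbar)(yi - ybar)) = 229.5000.
b1 = S_xy / S_xx = 229.5000 / 83.8750 = 2.7362.

2.7362


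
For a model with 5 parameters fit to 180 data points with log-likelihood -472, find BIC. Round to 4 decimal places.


Compute k*ln(n) = 5*ln(180) = 5*5.192957 = 25.964785.
Then -2*loglik = 944.
BIC = 25.964785 + 944 = 969.964785, which rounds to 969.9648.

969.9648


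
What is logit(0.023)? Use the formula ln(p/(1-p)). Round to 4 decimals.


Compute the odds: 0.023/0.977 = 0.0235.
Take the natural log: ln(0.0235) = -3.7490.

-3.7490


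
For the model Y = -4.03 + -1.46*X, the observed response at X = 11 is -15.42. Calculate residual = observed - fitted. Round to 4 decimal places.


Compute yhat = -4.03 + (-1.46)(11) = -20.0900.
Residual = actual - predicted = -15.42 - -20.0900 = 4.6700.

4.6700


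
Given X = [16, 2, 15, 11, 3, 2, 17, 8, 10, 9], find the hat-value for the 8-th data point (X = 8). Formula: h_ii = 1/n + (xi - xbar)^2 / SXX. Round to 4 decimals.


Compute xbar = 9.3000 with n = 10 observations.
SXX = 288.1000.
Leverage = 1/10 + (8 - 9.3000)^2/288.1000 = 0.1059.

0.1059


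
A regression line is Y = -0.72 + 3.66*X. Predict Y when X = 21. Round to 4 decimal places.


Substitute X = 21 into the equation:
Y = -0.72 + 3.66 * 21 = -0.72 + 76.8600 = 76.1400.

76.1400


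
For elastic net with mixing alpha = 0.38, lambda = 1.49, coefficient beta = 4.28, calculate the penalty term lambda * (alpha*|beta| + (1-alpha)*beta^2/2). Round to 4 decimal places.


Compute:
L1 = 0.38 * 4.28 = 1.6264.
L2 = 0.62 * 4.28^2 / 2 = 5.6787.
Penalty = 1.49 * (1.6264 + 5.6787) = 10.8846.

10.8846


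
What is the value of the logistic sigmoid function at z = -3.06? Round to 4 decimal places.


exp(3.0600) = 21.3276.
1 + exp(-z) = 22.3276.
sigmoid = 1/22.3276 = 0.0448.

0.0448


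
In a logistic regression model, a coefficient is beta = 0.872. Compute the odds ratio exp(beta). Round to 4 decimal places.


The odds ratio is computed as:
OR = e^(0.872) = 2.3917.

2.3917


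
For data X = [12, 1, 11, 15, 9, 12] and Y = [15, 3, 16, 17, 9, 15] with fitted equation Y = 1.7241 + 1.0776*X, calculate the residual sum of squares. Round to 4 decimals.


For each point, residual = actual - predicted.
Residuals: [0.3447, 0.1983, 2.4223, -0.8881, -2.4225, 0.3447].
Sum of squared residuals = 12.8017.

12.8017
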